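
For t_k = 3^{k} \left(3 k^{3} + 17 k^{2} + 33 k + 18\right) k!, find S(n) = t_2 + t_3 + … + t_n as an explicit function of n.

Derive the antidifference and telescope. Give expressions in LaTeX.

Compute t_(k+1)/t_k: get 3*(3*k**4 + 29*k**3 + 102*k**2 + 147*k + 71)/(3*k**3 + 17*k**2 + 33*k + 18).
Normal form (A,B,C) = (3*k + 3, 1, k**3 + 17*k**2/3 + 11*k + 6).
f must satisfy (3*k + 3)·f(k+1) − (1)·f(k) = k**3 + 17*k**2/3 + 11*k + 6.
Bound: deg f ≤ 2.
Match coefficients ⇒ f(k) = (k**2 + 3*k + 3)/3.
Then R = B(k−1)f/C = (k**2 + 3*k + 3)/(3*k**3 + 17*k**2 + 33*k + 18), so s_k = R(k)·t_k = 3**k*(k**2 + 3*k + 3)*factorial(k).
Verify: 3**k*(3*k**3 + 17*k**2 + 33*k + 18)*factorial(k) matches t_k.
Evaluate: s_(n+1) = 3**(n + 1)*(n**2 + 5*n + 7)*factorial(n + 1); subtract s_(2) = 234 ⇒ S(n) = 3*3**n*n**3*factorial(n) + 18*3**n*n**2*factorial(n) + 36*3**n*n*factorial(n) + 21*3**n*factorial(n) - 234.

S(n) = 3 \cdot 3^{n} n^{3} n! + 18 \cdot 3^{n} n^{2} n! + 36 \cdot 3^{n} n n! + 21 \cdot 3^{n} n! - 234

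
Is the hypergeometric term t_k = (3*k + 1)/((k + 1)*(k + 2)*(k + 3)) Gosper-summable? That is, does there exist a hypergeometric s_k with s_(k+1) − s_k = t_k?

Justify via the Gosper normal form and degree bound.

Yes. s_k = k**2/((k + 1)*(k + 2)).

The ratio is (k + 1)*(3*k + 4)/((k + 4)*(3*k + 1)).
A = k + 1, B = k + 4, C = k + 1/3.
Solve (k + 1)·f(k+1) − (k + 3)·f(k) = k + 1/3.
d = 2 from the (1,1,1) case.
A polynomial solution: f(k) = k**2/3.
Then R = B(k−1)f/C = k**2*(k + 3)/(3*k + 1), so s_k = R(k)·t_k = k**2/((k + 1)*(k + 2)).
s_(k+1) − s_k = (3*k + 1)/(k**3 + 6*k**2 + 11*k + 6) = t_k.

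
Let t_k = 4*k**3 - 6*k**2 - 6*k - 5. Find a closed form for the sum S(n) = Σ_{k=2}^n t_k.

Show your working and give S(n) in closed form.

Compute t_(k+1)/t_k: get (4*k**3 + 6*k**2 - 6*k - 13)/(4*k**3 - 6*k**2 - 6*k - 5).
Normal form (A,B,C) = (1, 1, k**3 - 3*k**2/2 - 3*k/2 - 5/4).
f must satisfy (1)·f(k+1) − (1)·f(k) = k**3 - 3*k**2/2 - 3*k/2 - 5/4.
Bound: deg f ≤ 4.
Solving with deg f ≤ 4: f(k) = k*(k**3 - 4*k**2 + k - 3)/4.
So s_k = (B(k−1)f/C)·t_k = (k*(k**3 - 4*k**2 + k - 3)/(4*k**3 - 6*k**2 - 6*k - 5))·t_k = k*(k**3 - 4*k**2 + k - 3).
Δs = 4*k**3 - 6*k**2 - 6*k - 5, as required.
s_(n+1) = n**4 - 5*n**2 - 9*n - 5 and s_(2) = -18, so S(n) = n**4 - 5*n**2 - 9*n + 13.

S(n) = n**4 - 5*n**2 - 9*n + 13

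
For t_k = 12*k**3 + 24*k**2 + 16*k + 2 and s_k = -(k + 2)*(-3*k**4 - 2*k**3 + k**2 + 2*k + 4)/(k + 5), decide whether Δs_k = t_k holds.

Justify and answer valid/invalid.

Invalid: residual 3*(-9*k**4 - 82*k**3 - 137*k**2 - 84*k - 14)/(k**2 + 11*k + 30) ≠ 0.

s_(k+1) = (3*k**5 + 23*k**4 + 65*k**3 + 83*k**2 + 40*k - 6)/(k + 6)
s_(k+1) − s_k = (12*k**5 + 129*k**4 + 394*k**3 + 487*k**2 + 250*k + 18)/(k**2 + 11*k + 30)
(s_(k+1) − s_k) − t_k = 3*(-9*k**4 - 82*k**3 - 137*k**2 - 84*k - 14)/(k**2 + 11*k + 30)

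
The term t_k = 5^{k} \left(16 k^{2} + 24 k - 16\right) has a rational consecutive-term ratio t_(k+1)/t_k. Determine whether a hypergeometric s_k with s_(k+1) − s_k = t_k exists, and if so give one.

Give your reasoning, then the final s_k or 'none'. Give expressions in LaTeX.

s_k = 4 \cdot 5^{k} \left(k^{2} - k - 1\right)

Compute t_(k+1)/t_k: get 5*(2*k**2 + 7*k + 3)/(2*k**2 + 3*k - 2).
A = 5, B = 1, C = k**2 + 3*k/2 - 1.
Need (5)·f(k+1) − (1)·f(k) = k**2 + 3*k/2 - 1.
deg f ≤ 2 (via 0,0,2).
Solve for f: f(k) = (k**2 - k - 1)/4 (degree 2 ≤ 2).
So s_k = (B(k−1)f/C)·t_k = ((k**2 - k - 1)/(2*(k + 2)*(2*k - 1)))·t_k = 4*5**k*(k**2 - k - 1).
Check: Δs_k = 5**k*(16*k**2 + 24*k - 16). ✓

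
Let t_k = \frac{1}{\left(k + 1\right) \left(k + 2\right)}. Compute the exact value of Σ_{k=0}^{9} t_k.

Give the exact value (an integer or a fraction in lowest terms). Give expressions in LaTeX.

Σ = 10/11

t_(k+1)/t_k = (k + 1)/(k + 3).
Normal form (A,B,C) = (k + 1, k + 3, 1).
Need (k + 1)·f(k+1) − (k + 2)·f(k) = 1.
From deg A=1, deg B=1, deg C=0: d=1.
A polynomial solution: f(k) = k.
Certificate R = B(k−1)f/C = k*(k + 2) gives s_k = k/(k + 1).
s_(k+1) − s_k = 1/(k**2 + 3*k + 2) = t_k.
Telescoping: Σ = s_(10) − s_(0) = 10/11 − (0) = 10/11.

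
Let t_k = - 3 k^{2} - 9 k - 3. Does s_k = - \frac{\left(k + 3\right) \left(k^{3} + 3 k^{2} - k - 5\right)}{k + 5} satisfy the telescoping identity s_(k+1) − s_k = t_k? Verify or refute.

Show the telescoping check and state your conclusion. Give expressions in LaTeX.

Invalid: residual \frac{2 \left(2 k^{3} + 21 k^{2} + 49 k + 20\right)}{k^{2} + 11 k + 30} ≠ 0.

s_(k+1) = (k + 4)*(k - (k + 1)**3 - 3*(k + 1)**2 + 6)/(k + 6)
s_(k+1) − s_k = (-3*k**4 - 38*k**3 - 150*k**2 - 205*k - 50)/(k**2 + 11*k + 30)
(s_(k+1) − s_k) − t_k = 2*(2*k**3 + 21*k**2 + 49*k + 20)/(k**2 + 11*k + 30)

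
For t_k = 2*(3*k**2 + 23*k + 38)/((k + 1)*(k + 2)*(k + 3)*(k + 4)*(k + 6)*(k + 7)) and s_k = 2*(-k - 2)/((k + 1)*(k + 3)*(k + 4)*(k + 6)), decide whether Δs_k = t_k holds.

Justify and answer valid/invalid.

s_(k+1) = 2*(-k - 3)/((k + 2)*(k + 4)*(k + 5)*(k + 7))
s_(k+1) − s_k = 2*(3*k**3 + 30*k**2 + 89*k + 86)/(k**7 + 28*k**6 + 322*k**5 + 1960*k**4 + 6769*k**3 + 13132*k**2 + 13068*k + 5040)
(s_(k+1) − s_k) − t_k = 16*(-k**2 - 8*k - 13)/(k**7 + 28*k**6 + 322*k**5 + 1960*k**4 + 6769*k**3 + 13132*k**2 + 13068*k + 5040)

Invalid: residual 16*(-k**2 - 8*k - 13)/(k**7 + 28*k**6 + 322*k**5 + 1960*k**4 + 6769*k**3 + 13132*k**2 + 13068*k + 5040) ≠ 0.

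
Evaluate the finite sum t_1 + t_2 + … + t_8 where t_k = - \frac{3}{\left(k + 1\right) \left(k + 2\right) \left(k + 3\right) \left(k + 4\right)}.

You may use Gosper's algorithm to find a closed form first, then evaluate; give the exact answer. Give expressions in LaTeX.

r(k) = (k + 1)/(k + 5) after simplifying.
So A=k + 1 and B=k + 5, with C=1.
f must satisfy (k + 1)·f(k+1) − (k + 4)·f(k) = 1.
From deg A=1, deg B=1, deg C=0: d=3.
Solve for f: f(k) = k*(k**2 + 6*k + 11)/18 (degree 3 ≤ 3).
Certificate R = B(k−1)f/C = k*(k + 4)*(k**2 + 6*k + 11)/18 gives s_k = k*(-k**2 - 6*k - 11)/(6*(k + 1)*(k + 2)*(k + 3)).
Verify: -3/(k**4 + 10*k**3 + 35*k**2 + 50*k + 24) matches t_k.
Sum = s_(9) − s_(1); s_(9) = -73/440, s_(1) = -1/8 ⇒ -9/220.

Σ = -9/220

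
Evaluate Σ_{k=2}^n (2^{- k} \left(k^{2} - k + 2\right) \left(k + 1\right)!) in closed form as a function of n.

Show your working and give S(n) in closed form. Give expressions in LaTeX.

S(n) = 2^{- n} \left(n - 1\right) \left(n + 2\right)!

Compute t_(k+1)/t_k: get (k + 2)*(-k + (k + 1)**2 + 1)/(2*(k**2 - k + 2)).
So A=k/2 + 1 and B=1, with C=k**2 - k + 2.
Set up (k/2 + 1)·f(k+1) − (1)·f(k) − (k**2 - k + 2) = 0.
d = 1 from the (1,0,2) case.
Match coefficients ⇒ f(k) = 2*(k - 2).
Certificate R = B(k−1)f/C = 2*(k - 2)/(k**2 - k + 2) gives s_k = 2**(1 - k)*(k - 2)*factorial(k + 1).
Δs = (k**2 - k + 2)*factorial(k + 1)/2**k, as required.
Telescope: S(n) = s_(n+1) − s_(2) = (n - 1)*factorial(n + 2)/2**n − (0) = (n - 1)*factorial(n + 2)/2**n.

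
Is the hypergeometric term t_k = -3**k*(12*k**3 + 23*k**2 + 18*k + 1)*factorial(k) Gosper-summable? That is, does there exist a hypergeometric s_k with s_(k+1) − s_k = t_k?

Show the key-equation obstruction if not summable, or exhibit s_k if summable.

Yes. s_k = -3**k*(k - 1)*(4*k + 1)*factorial(k).

Ratio r(k) = 3*(12*k**4 + 71*k**3 + 159*k**2 + 154*k + 54)/(12*k**3 + 23*k**2 + 18*k + 1).
Factor: A=3*k + 3; B=1; C=k**3 + 23*k**2/12 + 3*k/2 + 1/12.
Set up (3*k + 3)·f(k+1) − (1)·f(k) − (k**3 + 23*k**2/12 + 3*k/2 + 1/12) = 0.
From deg A=1, deg B=0, deg C=3: d=2.
A polynomial solution: f(k) = (k - 1)*(4*k + 1)/12.
R(k) = B(k−1)·f(k)/C(k) = (k - 1)*(4*k + 1)/(12*k**3 + 23*k**2 + 18*k + 1); s_k = R·t_k = -3**k*(k - 1)*(4*k + 1)*factorial(k).
Δs = -3**k*(12*k**3 + 23*k**2 + 18*k + 1)*factorial(k), as required.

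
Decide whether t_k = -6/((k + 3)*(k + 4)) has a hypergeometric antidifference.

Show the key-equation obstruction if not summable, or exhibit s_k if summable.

Ratio r(k) = (k + 3)/(k + 5).
Factor: A=k + 3; B=k + 5; C=1.
Solve (k + 3)·f(k+1) − (k + 4)·f(k) = 1.
d = 1 from the (1,1,0) case.
Solve for f: f(k) = k/3 (degree 1 ≤ 1).
R(k) = B(k−1)·f(k)/C(k) = k*(k + 4)/3; s_k = R·t_k = -2*k/(k + 3).
Verify: -6/(k**2 + 7*k + 12) matches t_k.

Yes. s_k = -2*k/(k + 3).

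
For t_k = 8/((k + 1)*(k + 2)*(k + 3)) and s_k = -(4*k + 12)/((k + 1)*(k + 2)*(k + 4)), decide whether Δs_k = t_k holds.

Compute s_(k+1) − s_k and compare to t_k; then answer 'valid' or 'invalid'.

s_(k+1) = 4*(-k - 4)/((k + 2)*(k + 3)*(k + 5))
s_(k+1) − s_k = 4*(2*k**2 + 15*k + 29)/(k**5 + 15*k**4 + 85*k**3 + 225*k**2 + 274*k + 120)
(s_(k+1) − s_k) − t_k = 4*(-3*k - 11)/(k**5 + 15*k**4 + 85*k**3 + 225*k**2 + 274*k + 120)

Invalid: residual 4*(-3*k - 11)/(k**5 + 15*k**4 + 85*k**3 + 225*k**2 + 274*k + 120) ≠ 0.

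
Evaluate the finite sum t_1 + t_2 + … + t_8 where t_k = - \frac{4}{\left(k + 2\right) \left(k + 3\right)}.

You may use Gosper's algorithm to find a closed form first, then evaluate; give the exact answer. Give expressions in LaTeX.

Σ = -32/33

Step 1: r(k) = (k + 2)/(k + 4).
Gosper form: A/B · C(k+1)/C(k) with A=k + 2, B=k + 4, C=1.
f must satisfy (k + 2)·f(k+1) − (k + 3)·f(k) = 1.
Degrees (1,1,0) ⇒ d ≤ 1.
A polynomial solution: f(k) = k/2.
Certificate R = B(k−1)f/C = k*(k + 3)/2 gives s_k = -2*k/(k + 2).
Δs = -4/(k**2 + 5*k + 6), as required.
Evaluate s at k=9 and k=1: -18/11 and -2/3; difference -32/33.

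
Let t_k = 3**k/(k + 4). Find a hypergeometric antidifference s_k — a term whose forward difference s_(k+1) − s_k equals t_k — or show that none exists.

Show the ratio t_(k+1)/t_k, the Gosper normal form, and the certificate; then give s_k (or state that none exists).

no hypergeometric antidifference exists

Step 1: r(k) = 3*(k + 4)/(k + 5).
Gosper form: A/B · C(k+1)/C(k) with A=3*k + 12, B=k + 5, C=1.
Need (3*k + 12)·f(k+1) − (k + 4)·f(k) = 1.
Degrees (1,1,0) ⇒ d ≤ -1.
deg f ≤ -1 is impossible — no certificate.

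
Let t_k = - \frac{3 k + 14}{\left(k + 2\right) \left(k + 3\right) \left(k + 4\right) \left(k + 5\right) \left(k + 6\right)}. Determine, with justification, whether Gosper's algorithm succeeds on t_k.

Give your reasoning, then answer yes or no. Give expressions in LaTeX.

Yes. s_k = \frac{k \left(- k^{2} - 10 k - 31\right)}{30 \left(k^{3} + 10 k^{2} + 31 k + 30\right)}.

t_(k+1)/t_k = (k + 2)*(3*k + 17)/((k + 7)*(3*k + 14)).
Take A(k)=k + 2, B(k)=k + 7, C(k)=k + 14/3.
f must satisfy (k + 2)·f(k+1) − (k + 6)·f(k) = k + 14/3.
From deg A=1, deg B=1, deg C=1: d=4.
Match coefficients ⇒ f(k) = k*(k + 4)*(k**2 + 10*k + 31)/90.
Get s_k = R·t_k = k*(-k**2 - 10*k - 31)/(30*(k**3 + 10*k**2 + 31*k + 30)) with R(k) = B(k−1)f(k)/C(k) = k*(k + 4)*(k + 6)*(k**2 + 10*k + 31)/(30*(3*k + 14)).
Check: Δs_k = (-3*k - 14)/(k**5 + 20*k**4 + 155*k**3 + 580*k**2 + 1044*k + 720). ✓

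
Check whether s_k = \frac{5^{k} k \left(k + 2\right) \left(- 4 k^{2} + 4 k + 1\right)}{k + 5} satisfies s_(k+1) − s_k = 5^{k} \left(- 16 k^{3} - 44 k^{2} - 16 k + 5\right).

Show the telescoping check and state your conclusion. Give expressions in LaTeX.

Invalid: residual \frac{5^{k} \left(48 k^{4} + 360 k^{3} + 720 k^{2} + 228 k - 75\right)}{k^{2} + 11 k + 30} ≠ 0.

s_(k+1) = 5**(k + 1)*(k + 1)*(k + 3)*(4*k - 4*(k + 1)**2 + 5)/(k + 6)
s_(k+1) − s_k = 5**k*(-16*k**5 - 172*k**4 - 620*k**3 - 771*k**2 - 197*k + 75)/(k**2 + 11*k + 30)
(s_(k+1) − s_k) − t_k = 5**k*(48*k**4 + 360*k**3 + 720*k**2 + 228*k - 75)/(k**2 + 11*k + 30)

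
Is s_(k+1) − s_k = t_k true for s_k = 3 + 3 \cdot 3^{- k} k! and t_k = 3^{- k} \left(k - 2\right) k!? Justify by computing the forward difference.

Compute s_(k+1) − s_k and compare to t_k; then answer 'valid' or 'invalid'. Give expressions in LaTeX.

s_(k+1) = (3**(k + 1) + k*factorial(k) + factorial(k))/3**k
s_(k+1) − s_k = (k - 2)*factorial(k)/3**k
(s_(k+1) − s_k) − t_k = 0

Valid — Δs_k = t_k.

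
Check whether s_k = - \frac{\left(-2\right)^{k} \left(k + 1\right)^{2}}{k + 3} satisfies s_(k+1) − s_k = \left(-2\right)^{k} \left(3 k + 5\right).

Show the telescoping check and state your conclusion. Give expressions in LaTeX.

s_(k+1) = 2*(-2)**k*(k + 2)**2/(k + 4)
s_(k+1) − s_k = (-2)**k*(3*k**3 + 20*k**2 + 41*k + 28)/(k**2 + 7*k + 12)
(s_(k+1) − s_k) − t_k = (-2)**(k + 1)*(3*k**2 + 15*k + 16)/(k**2 + 7*k + 12)

Invalid: residual \frac{\left(-2\right)^{k + 1} \left(3 k^{2} + 15 k + 16\right)}{k^{2} + 7 k + 12} ≠ 0.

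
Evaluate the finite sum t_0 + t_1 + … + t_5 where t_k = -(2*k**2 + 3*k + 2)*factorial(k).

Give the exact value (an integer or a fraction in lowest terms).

Σ = -9359

t_(k+1)/t_k = (k + 1)*(3*k + 2*(k + 1)**2 + 5)/(2*k**2 + 3*k + 2).
Take A(k)=k + 1, B(k)=1, C(k)=k**2 + 3*k/2 + 1.
f must satisfy (k + 1)·f(k+1) − (1)·f(k) = k**2 + 3*k/2 + 1.
deg f ≤ 1 (via 1,0,2).
A polynomial solution: f(k) = (2*k + 1)/2.
Then R = B(k−1)f/C = (2*k + 1)/(2*k**2 + 3*k + 2), so s_k = R(k)·t_k = -(2*k + 1)*factorial(k).
s_(k+1) − s_k = -(2*k**2 + 3*k + 2)*factorial(k) = t_k.
Σ_(k=0)^(5) t_k = s_(6) − s_(0) = -9360 − (-1) = -9359.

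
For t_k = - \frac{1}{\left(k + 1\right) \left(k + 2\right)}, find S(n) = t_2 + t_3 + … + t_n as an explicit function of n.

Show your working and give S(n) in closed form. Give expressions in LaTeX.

S(n) = \frac{1 - n}{3 \left(n + 2\right)}

Ratio r(k) = (k + 1)/(k + 3).
So A=k + 1 and B=k + 3, with C=1.
Set up (k + 1)·f(k+1) − (k + 2)·f(k) − (1) = 0.
Degrees (1,1,0) ⇒ d ≤ 1.
Solve for f: f(k) = k (degree 1 ≤ 1).
Get s_k = R·t_k = -k/(k + 1) with R(k) = B(k−1)f(k)/C(k) = k*(k + 2).
s_(k+1) − s_k = -1/(k**2 + 3*k + 2) = t_k.
Telescope: S(n) = s_(n+1) − s_(2) = (-n - 1)/(n + 2) − (-2/3) = (1 - n)/(3*(n + 2)).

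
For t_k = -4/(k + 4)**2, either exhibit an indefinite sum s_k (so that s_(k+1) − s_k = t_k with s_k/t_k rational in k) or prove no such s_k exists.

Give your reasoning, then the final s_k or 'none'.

not Gosper-summable; s_k does not exist

r(k) = (k + 4)**2/(k + 5)**2 after simplifying.
Take A(k)=k**2 + 8*k + 16, B(k)=k**2 + 10*k + 25, C(k)=1.
Solve (k**2 + 8*k + 16)·f(k+1) − (k**2 + 8*k + 16)·f(k) = 1.
deg f ≤ 0 (via 2,2,0).
f = c0 ⇒ A·f(k+1) − B(k−1)·f(k) − C = -1. The system {-1 = 0} is inconsistent; no antidifference.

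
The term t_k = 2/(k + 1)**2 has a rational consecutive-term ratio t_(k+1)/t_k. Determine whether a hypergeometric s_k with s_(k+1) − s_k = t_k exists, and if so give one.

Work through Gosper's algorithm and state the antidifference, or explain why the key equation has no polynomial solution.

Ratio r(k) = (k + 1)**2/(k + 2)**2.
Factor: A=k**2 + 2*k + 1; B=k**2 + 4*k + 4; C=1.
Need (k**2 + 2*k + 1)·f(k+1) − (k**2 + 2*k + 1)·f(k) = 1.
From deg A=2, deg B=2, deg C=0: d=0.
Write f(k) = c0. Then LHS − RHS = -1, requiring -1 = 0: contradictory. No certificate.

no hypergeometric antidifference exists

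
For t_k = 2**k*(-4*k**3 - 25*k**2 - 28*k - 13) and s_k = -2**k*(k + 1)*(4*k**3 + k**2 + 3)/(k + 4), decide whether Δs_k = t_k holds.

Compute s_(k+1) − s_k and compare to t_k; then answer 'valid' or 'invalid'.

Invalid: residual 2**k*(12*k**4 + 111*k**3 + 381*k**2 + 375*k + 147)/(k**2 + 9*k + 20) ≠ 0.

s_(k+1) = -2**(k + 1)*(k + 2)*(4*(k + 1)**3 + (k + 1)**2 + 3)/(k + 5)
s_(k+1) − s_k = 2**k*(-4*k**5 - 49*k**4 - 222*k**3 - 384*k**2 - 302*k - 113)/(k**2 + 9*k + 20)
(s_(k+1) − s_k) − t_k = 2**k*(12*k**4 + 111*k**3 + 381*k**2 + 375*k + 147)/(k**2 + 9*k + 20)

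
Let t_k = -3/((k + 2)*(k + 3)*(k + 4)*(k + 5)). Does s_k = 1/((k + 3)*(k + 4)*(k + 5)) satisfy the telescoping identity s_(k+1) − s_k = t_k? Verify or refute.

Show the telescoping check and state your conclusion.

Invalid: residual 12/(k**5 + 20*k**4 + 155*k**3 + 580*k**2 + 1044*k + 720) ≠ 0.

s_(k+1) = 1/((k + 4)*(k + 5)*(k + 6))
s_(k+1) − s_k = -3/((k + 3)*(k + 4)*(k + 5)*(k + 6))
(s_(k+1) − s_k) − t_k = 12/((k + 2)*(k + 3)*(k + 4)*(k + 5)*(k + 6))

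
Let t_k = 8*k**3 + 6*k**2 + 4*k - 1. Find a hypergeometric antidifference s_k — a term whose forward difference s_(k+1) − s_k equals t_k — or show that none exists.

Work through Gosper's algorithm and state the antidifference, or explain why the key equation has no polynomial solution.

s_k = k*(2*k**3 - 2*k**2 + k - 2)

Compute t_(k+1)/t_k: get (8*k**3 + 30*k**2 + 40*k + 17)/(8*k**3 + 6*k**2 + 4*k - 1).
Factor: A=1; B=1; C=k**3 + 3*k**2/4 + k/2 - 1/8.
Key eq: (1)·f(k+1) = (1)·f(k) + (k**3 + 3*k**2/4 + k/2 - 1/8).
deg f ≤ 4 (via 0,0,3).
Coefficient equations give f(k) = k*(2*k**3 - 2*k**2 + k - 2)/8.
Then R = B(k−1)f/C = k*(2*k**3 - 2*k**2 + k - 2)/(8*k**3 + 6*k**2 + 4*k - 1), so s_k = R(k)·t_k = k*(2*k**3 - 2*k**2 + k - 2).
Δs = 8*k**3 + 6*k**2 + 4*k - 1, as required.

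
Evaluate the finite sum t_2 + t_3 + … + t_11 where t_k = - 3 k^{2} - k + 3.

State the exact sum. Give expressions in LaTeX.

Compute t_(k+1)/t_k: get (k + 3*(k + 1)**2 - 2)/(3*k**2 + k - 3).
So A=1 and B=1, with C=k**2 + k/3 - 1.
Set up (1)·f(k+1) − (1)·f(k) − (k**2 + k/3 - 1) = 0.
deg f ≤ 3 (via 0,0,2).
Solving with deg f ≤ 3: f(k) = k*(k**2 - k - 3)/3.
Certificate R = B(k−1)f/C = k*(k**2 - k - 3)/(3*k**2 + k - 3) gives s_k = k*(-k**2 + k + 3).
s_(k+1) − s_k = -3*k**2 - k + 3 = t_k.
Σ_(k=2)^(11) t_k = s_(12) − s_(2) = -1548 − (2) = -1550.

Σ = -1550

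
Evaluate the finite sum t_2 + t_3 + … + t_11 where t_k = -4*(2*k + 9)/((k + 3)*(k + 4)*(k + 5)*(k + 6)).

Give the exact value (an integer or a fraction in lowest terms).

Σ = -176/1785

Compute t_(k+1)/t_k: get (k + 3)*(2*k + 11)/((k + 7)*(2*k + 9)).
Gosper form: A/B · C(k+1)/C(k) with A=k + 3, B=k + 7, C=k + 9/2.
Set up (k + 3)·f(k+1) − (k + 6)·f(k) − (k + 9/2) = 0.
d = 3 from the (1,1,1) case.
A polynomial solution: f(k) = k*(k + 4)*(k + 8)/30.
Then R = B(k−1)f/C = k*(k + 4)*(k + 6)*(k + 8)/(15*(2*k + 9)), so s_k = R(k)·t_k = 4*k*(-k - 8)/(15*(k**2 + 8*k + 15)).
Δs = 4*(-2*k - 9)/(k**4 + 18*k**3 + 119*k**2 + 342*k + 360), as required.
Evaluate s at k=12 and k=2: -64/255 and -16/105; difference -176/1785.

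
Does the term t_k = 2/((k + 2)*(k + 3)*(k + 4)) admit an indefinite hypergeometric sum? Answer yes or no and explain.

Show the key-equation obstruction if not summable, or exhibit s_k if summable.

Ratio r(k) = (k + 2)/(k + 5).
So A=k + 2 and B=k + 5, with C=1.
Need (k + 2)·f(k+1) − (k + 4)·f(k) = 1.
d = 2 from the (1,1,0) case.
Solving with deg f ≤ 2: f(k) = k*(k + 5)/12.
Certificate R = B(k−1)f/C = k*(k + 4)*(k + 5)/12 gives s_k = k*(k + 5)/(6*(k + 2)*(k + 3)).
Check: Δs_k = 2/(k**3 + 9*k**2 + 26*k + 24). ✓

Yes. s_k = k*(k + 5)/(6*(k + 2)*(k + 3)).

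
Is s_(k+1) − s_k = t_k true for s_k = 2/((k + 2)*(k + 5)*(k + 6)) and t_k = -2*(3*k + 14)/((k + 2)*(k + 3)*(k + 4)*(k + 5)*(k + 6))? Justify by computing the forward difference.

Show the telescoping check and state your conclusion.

Invalid: residual 12*(2*k + 9)/(k**6 + 27*k**5 + 295*k**4 + 1665*k**3 + 5104*k**2 + 8028*k + 5040) ≠ 0.

s_(k+1) = 2/((k + 3)*(k + 6)*(k + 7))
s_(k+1) − s_k = 2*(-3*k - 11)/(k**5 + 23*k**4 + 203*k**3 + 853*k**2 + 1692*k + 1260)
(s_(k+1) − s_k) − t_k = 12*(2*k + 9)/(k**6 + 27*k**5 + 295*k**4 + 1665*k**3 + 5104*k**2 + 8028*k + 5040)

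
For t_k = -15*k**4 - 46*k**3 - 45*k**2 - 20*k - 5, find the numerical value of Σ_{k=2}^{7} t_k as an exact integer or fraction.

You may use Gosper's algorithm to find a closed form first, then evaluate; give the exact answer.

t_(k+1)/t_k = (15*k**4 + 106*k**3 + 273*k**2 + 308*k + 131)/(15*k**4 + 46*k**3 + 45*k**2 + 20*k + 5).
So A=1 and B=1, with C=k**4 + 46*k**3/15 + 3*k**2 + 4*k/3 + 1/3.
Key eq: (1)·f(k+1) = (1)·f(k) + (k**4 + 46*k**3/15 + 3*k**2 + 4*k/3 + 1/3).
Degrees (0,0,4) ⇒ d ≤ 5.
Coefficient equations give f(k) = k*(3*k**4 + 4*k**3 - 3*k**2 - k + 2)/15.
Then R = B(k−1)f/C = k*(3*k**4 + 4*k**3 - 3*k**2 - k + 2)/(15*k**4 + 46*k**3 + 45*k**2 + 20*k + 5), so s_k = R(k)·t_k = k*(-3*k**4 - 4*k**3 + 3*k**2 + k - 2).
Δs = -15*k**4 - 46*k**3 - 45*k**2 - 20*k - 5, as required.
Telescoping: Σ = s_(8) − s_(2) = -113104 − (-136) = -112968.

Σ = -112968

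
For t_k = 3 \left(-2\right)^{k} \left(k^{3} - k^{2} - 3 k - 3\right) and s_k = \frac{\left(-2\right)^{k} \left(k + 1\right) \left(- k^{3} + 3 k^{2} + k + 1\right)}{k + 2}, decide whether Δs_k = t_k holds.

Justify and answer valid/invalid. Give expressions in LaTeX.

Invalid: residual \frac{\left(-2\right)^{k} \left(- 3 k^{4} - 4 k^{3} + 18 k^{2} + 28 k + 19\right)}{k^{2} + 5 k + 6} ≠ 0.

s_(k+1) = (-2)**(k + 1)*(-k**4 - 2*k**3 + 4*k**2 + 12*k + 8)/(k + 3)
s_(k+1) − s_k = (-2)**k*(3*k**5 + 9*k**4 - 10*k**3 - 54*k**2 - 71*k - 35)/(k**2 + 5*k + 6)
(s_(k+1) − s_k) − t_k = (-2)**k*(-3*k**4 - 4*k**3 + 18*k**2 + 28*k + 19)/(k**2 + 5*k + 6)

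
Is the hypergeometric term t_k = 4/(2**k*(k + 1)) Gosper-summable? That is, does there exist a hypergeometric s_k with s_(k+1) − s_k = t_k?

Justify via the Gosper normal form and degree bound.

The ratio is (k + 1)/(2*(k + 2)).
Take A(k)=k/2 + 1/2, B(k)=k + 2, C(k)=1.
Solve (k/2 + 1/2)·f(k+1) − (k + 1)·f(k) = 1.
From deg A=1, deg B=1, deg C=0: d=-1.
Negative degree bound (-1): no f exists, t_k not Gosper-summable.

No; the degree bound rules out any f.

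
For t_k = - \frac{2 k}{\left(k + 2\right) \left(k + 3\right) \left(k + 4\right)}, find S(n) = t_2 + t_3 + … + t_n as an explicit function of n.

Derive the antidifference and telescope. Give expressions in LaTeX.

S(n) = \frac{- 3 n^{2} - n + 4}{10 \left(n^{2} + 7 n + 12\right)}

The ratio is (k + 1)*(k + 2)/(k*(k + 5)).
Factor: A=k + 2; B=k + 5; C=k.
Need (k + 2)·f(k+1) − (k + 4)·f(k) = k.
deg f ≤ 2 (via 1,1,1).
Solving with deg f ≤ 2: f(k) = k*(k - 1)/6.
Then R = B(k−1)f/C = (k - 1)*(k + 4)/6, so s_k = R(k)·t_k = k*(1 - k)/(3*(k + 2)*(k + 3)).
s_(k+1) − s_k = -2*k/(k**3 + 9*k**2 + 26*k + 24) = t_k.
Telescope: S(n) = s_(n+1) − s_(2) = n*(-n - 1)/(3*(n**2 + 7*n + 12)) − (-1/30) = (-3*n**2 - n + 4)/(10*(n**2 + 7*n + 12)).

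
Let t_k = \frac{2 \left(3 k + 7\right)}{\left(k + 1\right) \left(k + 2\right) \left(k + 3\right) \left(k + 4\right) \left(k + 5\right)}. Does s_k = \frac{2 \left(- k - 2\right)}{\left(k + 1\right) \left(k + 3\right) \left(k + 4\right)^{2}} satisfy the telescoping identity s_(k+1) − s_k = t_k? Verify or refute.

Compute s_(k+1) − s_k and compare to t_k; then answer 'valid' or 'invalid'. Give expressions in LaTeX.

Invalid: residual \frac{8 \left(- 2 k^{2} - 13 k - 19\right)}{k^{7} + 24 k^{6} + 240 k^{5} + 1290 k^{4} + 3999 k^{3} + 7086 k^{2} + 6560 k + 2400} ≠ 0.

s_(k+1) = 2*(-k - 3)/((k + 2)*(k + 4)*(k + 5)**2)
s_(k+1) − s_k = 2*(-(k + 1)*(k + 3)**2*(k + 4) + (k + 2)**2*(k + 5)**2)/((k + 1)*(k + 2)*(k + 3)*(k + 4)**2*(k + 5)**2)
(s_(k+1) − s_k) − t_k = 8*(-2*k**2 - 13*k - 19)/(k**7 + 24*k**6 + 240*k**5 + 1290*k**4 + 3999*k**3 + 7086*k**2 + 6560*k + 2400)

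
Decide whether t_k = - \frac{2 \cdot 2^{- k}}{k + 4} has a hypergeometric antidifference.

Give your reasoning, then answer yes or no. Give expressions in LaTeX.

The ratio is (k + 4)/(2*(k + 5)).
Take A(k)=k/2 + 2, B(k)=k + 5, C(k)=1.
f must satisfy (k/2 + 2)·f(k+1) − (k + 4)·f(k) = 1.
Degrees (1,1,0) ⇒ d ≤ -1.
Bound -1 < 0, so the key equation has no polynomial solution.

No — t_k has no hypergeometric antidifference.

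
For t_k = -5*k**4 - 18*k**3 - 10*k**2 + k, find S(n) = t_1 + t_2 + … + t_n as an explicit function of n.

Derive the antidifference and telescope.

S(n) = n*(-n**4 - 7*n**3 - 14*n**2 - 9*n - 1)

Step 1: r(k) = (5*k**4 + 38*k**3 + 94*k**2 + 93*k + 32)/(k*(5*k**3 + 18*k**2 + 10*k - 1)).
Normal form (A,B,C) = (1, 1, k**4 + 18*k**3/5 + 2*k**2 - k/5).
Solve (1)·f(k+1) − (1)·f(k) = k**4 + 18*k**3/5 + 2*k**2 - k/5.
Degrees (0,0,4) ⇒ d ≤ 5.
Solve for f: f(k) = k*(k - 1)*(k**3 + 3*k**2 - k - 2)/5 (degree 5 ≤ 5).
Certificate R = B(k−1)f/C = (k - 1)*(k**3 + 3*k**2 - k - 2)/(5*k**3 + 18*k**2 + 10*k - 1) gives s_k = k*(-k**4 - 2*k**3 + 4*k**2 + k - 2).
Verify: k*(-5*k**3 - 18*k**2 - 10*k + 1) matches t_k.
Evaluate: s_(n+1) = n*(-n**4 - 7*n**3 - 14*n**2 - 9*n - 1); subtract s_(1) = 0 ⇒ S(n) = n*(-n**4 - 7*n**3 - 14*n**2 - 9*n - 1).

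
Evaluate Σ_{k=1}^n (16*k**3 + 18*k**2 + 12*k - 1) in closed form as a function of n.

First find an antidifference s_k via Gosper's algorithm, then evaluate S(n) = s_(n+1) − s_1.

S(n) = n*(4*n**3 + 14*n**2 + 19*n + 8)

r(k) = (16*k**3 + 66*k**2 + 96*k + 45)/(16*k**3 + 18*k**2 + 12*k - 1) after simplifying.
A = 1, B = 1, C = k**3 + 9*k**2/8 + 3*k/4 - 1/16.
Set up (1)·f(k+1) − (1)·f(k) − (k**3 + 9*k**2/8 + 3*k/4 - 1/16) = 0.
d = 4 from the (0,0,3) case.
A polynomial solution: f(k) = k*(4*k**3 - 2*k**2 + k - 4)/16.
Certificate R = B(k−1)f/C = k*(4*k**3 - 2*k**2 + k - 4)/(16*k**3 + 18*k**2 + 12*k - 1) gives s_k = k*(4*k**3 - 2*k**2 + k - 4).
Check: Δs_k = 16*k**3 + 18*k**2 + 12*k - 1. ✓
Σ_(k=1)^n t_k = s_(n+1) − s_(1) = (4*n**4 + 14*n**3 + 19*n**2 + 8*n - 1) − (-1), i.e. n*(4*n**3 + 14*n**2 + 19*n + 8).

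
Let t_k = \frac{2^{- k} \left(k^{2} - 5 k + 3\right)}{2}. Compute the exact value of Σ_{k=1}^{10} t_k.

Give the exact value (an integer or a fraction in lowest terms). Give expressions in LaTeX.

The ratio is (k**2 - 3*k - 1)/(2*(k**2 - 5*k + 3)).
Gosper form: A/B · C(k+1)/C(k) with A=1/2, B=1, C=k**2 - 5*k + 3.
Set up (1/2)·f(k+1) − (1)·f(k) − (k**2 - 5*k + 3) = 0.
Bound: deg f ≤ 2.
Solving with deg f ≤ 2: f(k) = -2*(k**2 - 3*k + 1).
Get s_k = R·t_k = (-k**2 + 3*k - 1)/2**k with R(k) = B(k−1)f(k)/C(k) = -2*(k**2 - 3*k + 1)/(k**2 - 5*k + 3).
Δs = (k**2 - 5*k + 3)/(2*2**k), as required.
Sum = s_(11) − s_(1); s_(11) = -89/2048, s_(1) = 1/2 ⇒ -1113/2048.

Σ = -1113/2048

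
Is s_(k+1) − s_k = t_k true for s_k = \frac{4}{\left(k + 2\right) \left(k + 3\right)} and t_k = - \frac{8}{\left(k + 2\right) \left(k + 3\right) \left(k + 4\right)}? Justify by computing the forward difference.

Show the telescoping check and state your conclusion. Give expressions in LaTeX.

s_(k+1) = 4/((k + 3)*(k + 4))
s_(k+1) − s_k = -8/(k**3 + 9*k**2 + 26*k + 24)
(s_(k+1) − s_k) − t_k = 0

valid; difference matches t_k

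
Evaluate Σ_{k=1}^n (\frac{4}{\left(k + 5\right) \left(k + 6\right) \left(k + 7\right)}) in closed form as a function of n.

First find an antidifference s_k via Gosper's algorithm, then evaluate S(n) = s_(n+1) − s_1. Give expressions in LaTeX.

S(n) = \frac{n \left(n + 13\right)}{21 \left(n^{2} + 13 n + 42\right)}

Compute t_(k+1)/t_k: get (k + 5)/(k + 8).
Normal form (A,B,C) = (k + 5, k + 8, 1).
f must satisfy (k + 5)·f(k+1) − (k + 7)·f(k) = 1.
Degrees (1,1,0) ⇒ d ≤ 2.
Coefficient equations give f(k) = k*(k + 11)/60.
So s_k = (B(k−1)f/C)·t_k = (k*(k + 7)*(k + 11)/60)·t_k = k*(k + 11)/(15*(k + 5)*(k + 6)).
s_(k+1) − s_k = 4/(k**3 + 18*k**2 + 107*k + 210) = t_k.
Evaluate: s_(n+1) = (n**2 + 13*n + 12)/(15*(n**2 + 13*n + 42)); subtract s_(1) = 2/105 ⇒ S(n) = n*(n + 13)/(21*(n**2 + 13*n + 42)).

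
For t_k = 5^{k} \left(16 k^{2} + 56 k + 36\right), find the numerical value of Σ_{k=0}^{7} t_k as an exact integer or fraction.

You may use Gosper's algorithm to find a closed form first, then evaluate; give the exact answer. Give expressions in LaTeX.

Compute t_(k+1)/t_k: get 5*(4*k**2 + 22*k + 27)/(4*k**2 + 14*k + 9).
Factor: A=5; B=1; C=k**2 + 7*k/2 + 9/4.
Key eq: (5)·f(k+1) = (1)·f(k) + (k**2 + 7*k/2 + 9/4).
Bound: deg f ≤ 2.
Solve for f: f(k) = (4*k**2 + 4*k - 1)/16 (degree 2 ≤ 2).
Then R = B(k−1)f/C = (4*k**2 + 4*k - 1)/(4*(4*k**2 + 14*k + 9)), so s_k = R(k)·t_k = 5**k*(4*k**2 + 4*k - 1).
Δs = 5**k*(16*k**2 + 56*k + 36), as required.
Evaluate s at k=8 and k=0: 112109375 and -1; difference 112109376.

Σ = 112109376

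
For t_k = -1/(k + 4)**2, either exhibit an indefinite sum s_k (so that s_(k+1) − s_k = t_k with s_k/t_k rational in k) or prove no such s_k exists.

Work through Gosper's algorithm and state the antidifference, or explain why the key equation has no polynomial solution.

The ratio is (k + 4)**2/(k + 5)**2.
A = k**2 + 8*k + 16, B = k**2 + 10*k + 25, C = 1.
Key eq: (k**2 + 8*k + 16)·f(k+1) = (k**2 + 8*k + 16)·f(k) + (1).
d = 0 from the (2,2,0) case.
Put f(k) = c0: A·f(k+1) − B(k−1)·f(k) − C = -1; need -1 = 0 — inconsistent ⇒ no f, not summable.

no hypergeometric antidifference exists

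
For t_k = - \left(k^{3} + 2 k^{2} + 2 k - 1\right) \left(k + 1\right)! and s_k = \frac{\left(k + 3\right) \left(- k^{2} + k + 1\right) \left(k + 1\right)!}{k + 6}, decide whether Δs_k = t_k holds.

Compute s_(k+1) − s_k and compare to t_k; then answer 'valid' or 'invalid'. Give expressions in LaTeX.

Invalid: residual \frac{3 \left(k^{4} + 8 k^{3} + 13 k^{2} + 12 k - 5\right) \left(k + 1\right)!}{\left(k + 6\right) \left(k + 7\right)} ≠ 0.

s_(k+1) = -(k + 4)*(k**2 + k - 1)*factorial(k + 2)/(k + 7)
s_(k+1) − s_k = -(k**5 + 12*k**4 + 46*k**3 + 70*k**2 + 35*k - 27)*factorial(k + 1)/((k + 6)*(k + 7))
(s_(k+1) − s_k) − t_k = 3*(k**4 + 8*k**3 + 13*k**2 + 12*k - 5)*factorial(k + 1)/((k + 6)*(k + 7))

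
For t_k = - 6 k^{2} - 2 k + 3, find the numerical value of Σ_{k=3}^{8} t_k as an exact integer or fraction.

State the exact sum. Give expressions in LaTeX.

Ratio r(k) = (6*k**2 + 14*k + 5)/(6*k**2 + 2*k - 3).
Gosper form: A/B · C(k+1)/C(k) with A=1, B=1, C=k**2 + k/3 - 1/2.
f must satisfy (1)·f(k+1) − (1)·f(k) = k**2 + k/3 - 1/2.
Degrees (0,0,2) ⇒ d ≤ 3.
Solve for f: f(k) = k*(2*k**2 - 2*k - 3)/6 (degree 3 ≤ 3).
So s_k = (B(k−1)f/C)·t_k = (k*(2*k**2 - 2*k - 3)/(6*k**2 + 2*k - 3))·t_k = k*(-2*k**2 + 2*k + 3).
s_(k+1) − s_k = -6*k**2 - 2*k + 3 = t_k.
Telescoping: Σ = s_(9) − s_(3) = -1269 − (-27) = -1242.

Σ = -1242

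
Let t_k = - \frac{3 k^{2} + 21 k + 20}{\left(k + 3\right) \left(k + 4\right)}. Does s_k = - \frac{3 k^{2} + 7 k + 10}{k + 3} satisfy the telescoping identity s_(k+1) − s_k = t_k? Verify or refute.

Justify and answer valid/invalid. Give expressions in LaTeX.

s_(k+1) = (-3*k**2 - 13*k - 20)/(k + 4)
s_(k+1) − s_k = (-3*k**2 - 21*k - 20)/(k**2 + 7*k + 12)
(s_(k+1) − s_k) − t_k = 0

valid (s_(k+1) − s_k reduces to t_k)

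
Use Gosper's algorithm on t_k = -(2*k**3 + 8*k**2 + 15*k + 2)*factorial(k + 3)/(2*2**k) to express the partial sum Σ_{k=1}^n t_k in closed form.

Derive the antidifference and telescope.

S(n) = -12 - n**2*factorial(n + 4)/2**n - 2*n*factorial(n + 4)/2**n + factorial(n + 4)/(2*2**n)

The ratio is (2*k**4 + 22*k**3 + 93*k**2 + 175*k + 108)/(2*(2*k**3 + 8*k**2 + 15*k + 2)).
Take A(k)=k/2 + 2, B(k)=1, C(k)=k**3 + 4*k**2 + 15*k/2 + 1.
f must satisfy (k/2 + 2)·f(k+1) − (1)·f(k) = k**3 + 4*k**2 + 15*k/2 + 1.
Bound: deg f ≤ 2.
A polynomial solution: f(k) = 2*k**2 - 3.
R(k) = B(k−1)·f(k)/C(k) = 2*(2*k**2 - 3)/(2*k**3 + 8*k**2 + 15*k + 2); s_k = R·t_k = -(2*k**2 - 3)*factorial(k + 3)/2**k.
Verify: -(2*k**3 + 8*k**2 + 15*k + 2)*factorial(k + 3)/(2*2**k) matches t_k.
Σ_(k=1)^n t_k = s_(n+1) − s_(1) = (-2**(-n - 1)*(2*n**2 + 4*n - 1)*factorial(n + 4)) − (12), i.e. -12 - n**2*factorial(n + 4)/2**n - 2*n*factorial(n + 4)/2**n + factorial(n + 4)/(2*2**n).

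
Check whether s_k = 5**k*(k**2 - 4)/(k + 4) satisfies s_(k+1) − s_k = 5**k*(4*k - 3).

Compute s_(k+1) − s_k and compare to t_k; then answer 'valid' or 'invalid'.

Invalid: residual 5**k*(-8*k**2 - 24*k + 20)/(k**2 + 9*k + 20) ≠ 0.

s_(k+1) = 5**(k + 1)*((k + 1)**2 - 4)/(k + 5)
s_(k+1) − s_k = 5**k*(4*k**3 + 25*k**2 + 29*k - 40)/(k**2 + 9*k + 20)
(s_(k+1) − s_k) − t_k = 5**k*(-8*k**2 - 24*k + 20)/(k**2 + 9*k + 20)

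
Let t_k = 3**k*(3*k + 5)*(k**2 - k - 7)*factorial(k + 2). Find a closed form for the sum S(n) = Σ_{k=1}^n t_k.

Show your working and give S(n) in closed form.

S(n) = 3*3**n*n**2*factorial(n + 3) - 6*3**n*n*factorial(n + 3) - 12*3**n*factorial(n + 3) + 72

r(k) = 3*(k + 3)*(3*k + 8)*(k - (k + 1)**2 + 8)/((3*k + 5)*(-k**2 + k + 7)) after simplifying.
Factor: A=3*k + 9; B=1; C=k**3 + 2*k**2/3 - 26*k/3 - 35/3.
Set up (3*k + 9)·f(k+1) − (1)·f(k) − (k**3 + 2*k**2/3 - 26*k/3 - 35/3) = 0.
d = 2 from the (1,0,3) case.
Coefficient equations give f(k) = (k**2 - 4*k - 1)/3.
Certificate R = B(k−1)f/C = (k**2 - 4*k - 1)/((3*k + 5)*(k**2 - k - 7)) gives s_k = 3**k*(k**2 - 4*k - 1)*factorial(k + 2).
s_(k+1) − s_k = 3**k*(3*k + 5)*(k**2 - k - 7)*factorial(k + 2) = t_k.
Evaluate: s_(n+1) = 3**(n + 1)*(n**2 - 2*n - 4)*factorial(n + 3); subtract s_(1) = -72 ⇒ S(n) = 3*3**n*n**2*factorial(n + 3) - 6*3**n*n*factorial(n + 3) - 12*3**n*factorial(n + 3) + 72.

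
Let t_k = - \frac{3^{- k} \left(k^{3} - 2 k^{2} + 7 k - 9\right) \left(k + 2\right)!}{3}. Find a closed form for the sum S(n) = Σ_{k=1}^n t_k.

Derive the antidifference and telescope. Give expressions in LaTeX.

r(k) = (k**4 + 4*k**3 + 9*k**2 + 15*k - 9)/(3*(k**3 - 2*k**2 + 7*k - 9)) after simplifying.
Gosper form: A/B · C(k+1)/C(k) with A=k/3 + 1, B=1, C=k**3 - 2*k**2 + 7*k - 9.
Set up (k/3 + 1)·f(k+1) − (1)·f(k) − (k**3 - 2*k**2 + 7*k - 9) = 0.
Bound: deg f ≤ 2.
Coefficient equations give f(k) = 3*(k - 2)**2.
Get s_k = R·t_k = -(k - 2)**2*factorial(k + 2)/3**k with R(k) = B(k−1)f(k)/C(k) = 3*(k - 2)**2/(k**3 - 2*k**2 + 7*k - 9).
s_(k+1) − s_k = -(k**3 - 2*k**2 + 7*k - 9)*factorial(k + 2)/(3*3**k) = t_k.
Evaluate: s_(n+1) = -3**(-n - 1)*(n - 1)**2*factorial(n + 3); subtract s_(1) = -2 ⇒ S(n) = (6*3**n - n**5*factorial(n) - 4*n**4*factorial(n) + 10*n**2*factorial(n) + n*factorial(n) - 6*factorial(n))/(3*3**n).

S(n) = \frac{3^{- n} \left(6 \cdot 3^{n} - n^{5} n! - 4 n^{4} n! + 10 n^{2} n! + n n! - 6 n!\right)}{3}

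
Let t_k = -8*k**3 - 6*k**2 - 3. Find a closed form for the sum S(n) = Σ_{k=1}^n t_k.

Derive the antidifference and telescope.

S(n) = n*(-2*n**3 - 6*n**2 - 5*n - 4)

The ratio is (8*(k + 1)**3 + 6*(k + 1)**2 + 3)/(8*k**3 + 6*k**2 + 3).
Gosper form: A/B · C(k+1)/C(k) with A=1, B=1, C=k**3 + 3*k**2/4 + 3/8.
Solve (1)·f(k+1) − (1)·f(k) = k**3 + 3*k**2/4 + 3/8.
d = 4 from the (0,0,3) case.
Solving with deg f ≤ 4: f(k) = k*(2*k**3 - 2*k**2 - k + 4)/8.
Then R = B(k−1)f/C = k*(2*k**3 - 2*k**2 - k + 4)/(8*k**3 + 6*k**2 + 3), so s_k = R(k)·t_k = k*(-2*k**3 + 2*k**2 + k - 4).
s_(k+1) − s_k = -8*k**3 - 6*k**2 - 3 = t_k.
s_(n+1) = -2*n**4 - 6*n**3 - 5*n**2 - 4*n - 3 and s_(1) = -3, so S(n) = n*(-2*n**3 - 6*n**2 - 5*n - 4).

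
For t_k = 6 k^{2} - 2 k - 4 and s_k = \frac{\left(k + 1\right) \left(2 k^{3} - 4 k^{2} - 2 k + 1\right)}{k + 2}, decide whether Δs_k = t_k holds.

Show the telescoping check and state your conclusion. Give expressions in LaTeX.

Invalid: residual \frac{- 4 k^{3} - 14 k^{2} + 6 k + 9}{k^{2} + 5 k + 6} ≠ 0.

s_(k+1) = (2*k**4 + 6*k**3 - 11*k - 6)/(k + 3)
s_(k+1) − s_k = (6*k**4 + 24*k**3 + 8*k**2 - 26*k - 15)/(k**2 + 5*k + 6)
(s_(k+1) − s_k) − t_k = (-4*k**3 - 14*k**2 + 6*k + 9)/(k**2 + 5*k + 6)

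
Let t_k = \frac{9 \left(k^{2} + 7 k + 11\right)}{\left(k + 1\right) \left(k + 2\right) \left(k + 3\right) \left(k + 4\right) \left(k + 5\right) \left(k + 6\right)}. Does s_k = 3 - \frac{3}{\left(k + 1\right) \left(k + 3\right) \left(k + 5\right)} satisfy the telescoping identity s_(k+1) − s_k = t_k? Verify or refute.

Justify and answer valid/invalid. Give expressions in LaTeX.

valid; difference matches t_k

s_(k+1) = 3 - 3/((k + 2)*(k + 4)*(k + 6))
s_(k+1) − s_k = 9*(k**2 + 7*k + 11)/(k**6 + 21*k**5 + 175*k**4 + 735*k**3 + 1624*k**2 + 1764*k + 720)
(s_(k+1) − s_k) − t_k = 0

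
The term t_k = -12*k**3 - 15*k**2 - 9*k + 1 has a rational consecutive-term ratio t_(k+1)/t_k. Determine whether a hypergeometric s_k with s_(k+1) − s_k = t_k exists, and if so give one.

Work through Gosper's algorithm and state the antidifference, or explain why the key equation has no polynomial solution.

s_k = k*(-3*k**3 + k**2 + 3)

Step 1: r(k) = (12*k**3 + 51*k**2 + 75*k + 35)/(12*k**3 + 15*k**2 + 9*k - 1).
Take A(k)=1, B(k)=1, C(k)=k**3 + 5*k**2/4 + 3*k/4 - 1/12.
Solve (1)·f(k+1) − (1)·f(k) = k**3 + 5*k**2/4 + 3*k/4 - 1/12.
d = 4 from the (0,0,3) case.
Solve for f: f(k) = k*(3*k**3 - k**2 - 3)/12 (degree 4 ≤ 4).
R(k) = B(k−1)·f(k)/C(k) = k*(3*k**3 - k**2 - 3)/(12*k**3 + 15*k**2 + 9*k - 1); s_k = R·t_k = k*(-3*k**3 + k**2 + 3).
Δs = -12*k**3 - 15*k**2 - 9*k + 1, as required.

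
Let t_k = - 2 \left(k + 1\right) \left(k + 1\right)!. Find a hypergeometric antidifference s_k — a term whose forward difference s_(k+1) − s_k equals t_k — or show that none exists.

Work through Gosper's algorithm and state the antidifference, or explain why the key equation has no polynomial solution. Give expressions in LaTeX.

s_k = - 2 \left(k + 1\right)!

Step 1: r(k) = (k + 2)**2/(k + 1).
Gosper form: A/B · C(k+1)/C(k) with A=k + 2, B=1, C=k + 1.
f must satisfy (k + 2)·f(k+1) − (1)·f(k) = k + 1.
Bound: deg f ≤ 0.
A polynomial solution: f(k) = 1.
Get s_k = R·t_k = -2*factorial(k + 1) with R(k) = B(k−1)f(k)/C(k) = 1/(k + 1).
s_(k+1) − s_k = -2*(k + 1)*factorial(k + 1) = t_k.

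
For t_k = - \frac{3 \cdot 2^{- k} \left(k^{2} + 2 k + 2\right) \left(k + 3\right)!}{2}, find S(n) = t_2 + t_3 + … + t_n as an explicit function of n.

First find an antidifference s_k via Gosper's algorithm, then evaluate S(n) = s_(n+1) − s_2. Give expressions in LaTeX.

S(n) = 90 - \frac{3 \cdot 2^{- n} n \left(n + 4\right)!}{2}

Compute t_(k+1)/t_k: get (k + 4)*(2*k + (k + 1)**2 + 4)/(2*(k**2 + 2*k + 2)).
Factor: A=k/2 + 2; B=1; C=k**2 + 2*k + 2.
Key eq: (k/2 + 2)·f(k+1) = (1)·f(k) + (k**2 + 2*k + 2).
deg f ≤ 1 (via 1,0,2).
Match coefficients ⇒ f(k) = 2*(k - 1).
Certificate R = B(k−1)f/C = 2*(k - 1)/(k**2 + 2*k + 2) gives s_k = -3*(k - 1)*factorial(k + 3)/2**k.
Verify: -3*(k**2 + 2*k + 2)*factorial(k + 3)/(2*2**k) matches t_k.
Evaluate: s_(n+1) = -3*2**(-n - 1)*n*factorial(n + 4); subtract s_(2) = -90 ⇒ S(n) = 90 - 3*n*factorial(n + 4)/(2*2**n).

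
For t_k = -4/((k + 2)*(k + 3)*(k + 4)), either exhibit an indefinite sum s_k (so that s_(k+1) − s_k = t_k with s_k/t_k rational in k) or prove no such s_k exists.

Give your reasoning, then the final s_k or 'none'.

s_k = k*(-k - 5)/(3*(k + 2)*(k + 3))

Step 1: r(k) = (k + 2)/(k + 5).
So A=k + 2 and B=k + 5, with C=1.
Solve (k + 2)·f(k+1) − (k + 4)·f(k) = 1.
Bound: deg f ≤ 2.
Match coefficients ⇒ f(k) = k*(k + 5)/12.
Certificate R = B(k−1)f/C = k*(k + 4)*(k + 5)/12 gives s_k = k*(-k - 5)/(3*(k + 2)*(k + 3)).
Verify: -4/(k**3 + 9*k**2 + 26*k + 24) matches t_k.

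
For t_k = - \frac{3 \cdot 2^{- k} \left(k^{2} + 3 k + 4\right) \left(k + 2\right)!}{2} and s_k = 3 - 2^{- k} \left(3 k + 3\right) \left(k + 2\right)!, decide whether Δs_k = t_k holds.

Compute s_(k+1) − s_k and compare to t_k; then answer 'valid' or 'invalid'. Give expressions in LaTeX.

Valid — Δs_k = t_k.

s_(k+1) = -2**(-k - 1)*(3*k + 6)*factorial(k + 3) + 3
s_(k+1) − s_k = -3*(k**2 + 3*k + 4)*factorial(k + 2)/(2*2**k)
(s_(k+1) − s_k) − t_k = 0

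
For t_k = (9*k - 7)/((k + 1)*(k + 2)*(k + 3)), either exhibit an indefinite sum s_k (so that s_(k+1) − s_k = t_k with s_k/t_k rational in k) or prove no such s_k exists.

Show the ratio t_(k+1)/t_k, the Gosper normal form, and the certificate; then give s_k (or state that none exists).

Ratio r(k) = (k + 1)*(9*k + 2)/((k + 4)*(9*k - 7)).
Factor: A=k + 1; B=k + 4; C=k - 7/9.
Set up (k + 1)·f(k+1) − (k + 3)·f(k) − (k - 7/9) = 0.
Bound: deg f ≤ 2.
Match coefficients ⇒ f(k) = k*(k - 15)/18.
So s_k = (B(k−1)f/C)·t_k = (k*(k - 15)*(k + 3)/(2*(9*k - 7)))·t_k = k*(k - 15)/(2*(k + 1)*(k + 2)).
Δs = (9*k - 7)/(k**3 + 6*k**2 + 11*k + 6), as required.

s_k = k*(k - 15)/(2*(k + 1)*(k + 2))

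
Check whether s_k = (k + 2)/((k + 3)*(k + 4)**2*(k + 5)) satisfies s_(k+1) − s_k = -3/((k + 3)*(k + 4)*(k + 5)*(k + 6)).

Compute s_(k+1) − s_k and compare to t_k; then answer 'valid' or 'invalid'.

Invalid: residual 4*(2*k + 9)/(k**6 + 27*k**5 + 301*k**4 + 1773*k**3 + 5818*k**2 + 10080*k + 7200) ≠ 0.

s_(k+1) = (k + 3)/((k + 4)*(k + 5)**2*(k + 6))
s_(k+1) − s_k = (-(k + 2)*(k + 5)*(k + 6) + (k + 3)**2*(k + 4))/((k + 3)*(k + 4)**2*(k + 5)**2*(k + 6))
(s_(k+1) − s_k) − t_k = 4*(2*k + 9)/(k**6 + 27*k**5 + 301*k**4 + 1773*k**3 + 5818*k**2 + 10080*k + 7200)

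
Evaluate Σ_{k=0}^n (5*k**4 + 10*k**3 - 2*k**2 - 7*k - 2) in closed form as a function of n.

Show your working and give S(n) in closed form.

Compute t_(k+1)/t_k: get (5*k**4 + 30*k**3 + 58*k**2 + 39*k + 4)/(5*k**4 + 10*k**3 - 2*k**2 - 7*k - 2).
Gosper form: A/B · C(k+1)/C(k) with A=1, B=1, C=k**4 + 2*k**3 - 2*k**2/5 - 7*k/5 - 2/5.
Solve (1)·f(k+1) − (1)·f(k) = k**4 + 2*k**3 - 2*k**2/5 - 7*k/5 - 2/5.
From deg A=0, deg B=0, deg C=4: d=5.
Match coefficients ⇒ f(k) = k*(k**4 - 4*k**2 + 1)/5.
So s_k = (B(k−1)f/C)·t_k = (k*(k**4 - 4*k**2 + 1)/(5*k**4 + 10*k**3 - 2*k**2 - 7*k - 2))·t_k = k**5 - 4*k**3 + k.
Verify: 5*k**4 + 10*k**3 - 2*k**2 - 7*k - 2 matches t_k.
Σ_(k=0)^n t_k = s_(n+1) − s_(0) = (n**5 + 5*n**4 + 6*n**3 - 2*n**2 - 6*n - 2) − (0), i.e. n**5 + 5*n**4 + 6*n**3 - 2*n**2 - 6*n - 2.

S(n) = n**5 + 5*n**4 + 6*n**3 - 2*n**2 - 6*n - 2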